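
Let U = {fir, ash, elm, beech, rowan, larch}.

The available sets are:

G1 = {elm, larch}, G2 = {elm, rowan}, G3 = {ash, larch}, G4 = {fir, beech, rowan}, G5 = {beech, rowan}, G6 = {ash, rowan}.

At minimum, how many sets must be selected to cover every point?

3

Take {G1, G4, G6}. Their union is {fir, ash, elm, beech, rowan, larch}, which is all 6 points.
Only G4 contains fir, so G4 is forced; the remaining 3 points need at least 2 more sets (each remaining set adds at most 2) — so at least 3 sets are needed, and 3 is optimal.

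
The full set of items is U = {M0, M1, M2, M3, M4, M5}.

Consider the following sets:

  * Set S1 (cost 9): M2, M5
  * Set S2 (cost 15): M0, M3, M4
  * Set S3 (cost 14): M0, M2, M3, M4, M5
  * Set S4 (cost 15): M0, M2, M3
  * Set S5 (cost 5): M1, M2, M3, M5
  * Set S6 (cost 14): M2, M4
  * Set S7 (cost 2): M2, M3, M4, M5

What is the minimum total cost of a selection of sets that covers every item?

19

S3, S5 together cover every item (S3 ∪ S5 = {M0, M1, M2, M3, M4, M5}); total cost 14 + 5 = 19.
The greedy pick S7, S5, S3 costs 21; no covering selection beats 19.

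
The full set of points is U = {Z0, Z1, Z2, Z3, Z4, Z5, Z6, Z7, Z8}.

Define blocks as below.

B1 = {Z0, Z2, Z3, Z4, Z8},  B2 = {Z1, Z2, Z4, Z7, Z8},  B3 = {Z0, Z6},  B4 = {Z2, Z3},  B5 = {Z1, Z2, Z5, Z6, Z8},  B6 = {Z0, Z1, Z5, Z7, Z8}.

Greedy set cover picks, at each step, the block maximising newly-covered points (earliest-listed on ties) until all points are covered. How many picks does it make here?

Greedy: pick B1 (covers 5 new) → pick B5 (covers 3 new) → pick B2 (covers 1 new). Total picks: 3.

3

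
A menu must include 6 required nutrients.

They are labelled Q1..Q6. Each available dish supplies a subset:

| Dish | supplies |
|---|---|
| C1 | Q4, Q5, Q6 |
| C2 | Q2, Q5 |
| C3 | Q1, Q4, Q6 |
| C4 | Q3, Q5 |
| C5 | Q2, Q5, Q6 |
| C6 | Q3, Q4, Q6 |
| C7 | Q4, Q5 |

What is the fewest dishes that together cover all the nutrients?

C3 and C5 and C6 together: C3 ∪ C5 ∪ C6 = {Q1, Q2, Q3, Q4, Q5, Q6} — every nutrient is covered.
Only C3 contains Q1, so C3 is forced; the remaining 3 nutrients need at least 2 more dishes (each remaining dish adds at most 2) — so at least 3 dishes are needed, and 3 is optimal.

3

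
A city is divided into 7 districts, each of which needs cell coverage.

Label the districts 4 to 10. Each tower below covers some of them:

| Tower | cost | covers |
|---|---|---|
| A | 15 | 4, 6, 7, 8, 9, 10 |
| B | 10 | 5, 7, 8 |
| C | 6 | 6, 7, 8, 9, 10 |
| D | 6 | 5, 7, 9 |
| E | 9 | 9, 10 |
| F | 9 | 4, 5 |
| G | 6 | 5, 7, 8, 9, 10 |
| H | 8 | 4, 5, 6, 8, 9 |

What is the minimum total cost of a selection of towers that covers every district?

14

C, H together cover every district (C ∪ H = {4, 5, 6, 7, 8, 9, 10}); total cost 6 + 8 = 14.
No covering selection has total cost below 14.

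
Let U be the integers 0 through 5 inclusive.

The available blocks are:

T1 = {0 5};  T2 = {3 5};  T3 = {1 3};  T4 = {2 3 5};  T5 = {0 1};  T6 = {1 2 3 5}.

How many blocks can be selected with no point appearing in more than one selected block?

2

T2, T5 are pairwise disjoint (T2={3,5}; T5={0,1}).
Every remaining block overlaps one of these, and no 3 of the listed blocks are pairwise disjoint, so 2 is the maximum.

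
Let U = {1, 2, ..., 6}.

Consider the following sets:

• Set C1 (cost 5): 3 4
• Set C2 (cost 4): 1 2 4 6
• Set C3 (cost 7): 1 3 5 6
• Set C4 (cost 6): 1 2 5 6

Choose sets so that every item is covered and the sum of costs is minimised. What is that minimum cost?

C1, C4 together cover every item (C1 ∪ C4 = {1, 2, 3, 4, 5, 6}); total cost 5 + 6 = 11.
No covering selection has total cost below 11.

11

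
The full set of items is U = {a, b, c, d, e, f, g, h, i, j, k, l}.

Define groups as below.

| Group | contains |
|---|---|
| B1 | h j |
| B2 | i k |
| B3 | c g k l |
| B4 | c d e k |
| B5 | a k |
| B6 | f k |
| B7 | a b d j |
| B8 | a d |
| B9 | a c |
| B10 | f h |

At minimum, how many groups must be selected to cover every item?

5

B2 and B3 and B4 and B7 and B10 together: B2 ∪ B3 ∪ B4 ∪ B7 ∪ B10 = {a, b, c, d, e, f, g, h, i, j, k, l} — every item is covered.
No 4 of the 10 groups cover everything (all 210 combinations miss at least one item), so 5 is optimal.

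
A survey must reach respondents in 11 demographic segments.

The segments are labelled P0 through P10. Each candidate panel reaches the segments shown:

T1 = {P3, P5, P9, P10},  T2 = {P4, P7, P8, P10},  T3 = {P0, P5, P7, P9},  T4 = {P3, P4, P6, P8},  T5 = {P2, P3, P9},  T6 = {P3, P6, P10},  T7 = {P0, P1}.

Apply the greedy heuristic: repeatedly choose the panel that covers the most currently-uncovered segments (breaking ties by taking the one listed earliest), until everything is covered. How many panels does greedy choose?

Greedy: pick T1 (covers 4 new) → pick T2 (covers 3 new) → pick T7 (covers 2 new) → pick T4 (covers 1 new) → pick T5 (covers 1 new). Total picks: 5.

5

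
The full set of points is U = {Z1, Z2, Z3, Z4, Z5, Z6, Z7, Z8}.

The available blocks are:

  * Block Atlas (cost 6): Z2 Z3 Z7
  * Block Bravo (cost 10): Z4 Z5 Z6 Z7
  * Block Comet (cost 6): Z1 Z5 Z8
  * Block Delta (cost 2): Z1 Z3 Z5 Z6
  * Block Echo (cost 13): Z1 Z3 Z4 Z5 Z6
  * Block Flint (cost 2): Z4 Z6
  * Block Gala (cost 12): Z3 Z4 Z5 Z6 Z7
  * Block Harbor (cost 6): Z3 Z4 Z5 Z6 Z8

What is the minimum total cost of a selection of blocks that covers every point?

Atlas, Delta, Harbor together cover every point (Atlas ∪ Delta ∪ Harbor = {Z1, Z2, Z3, Z4, Z5, Z6, Z7, Z8}); total cost 6 + 2 + 6 = 14.
The greedy pick Delta, Flint, Atlas, Comet costs 16; no covering selection beats 14.

14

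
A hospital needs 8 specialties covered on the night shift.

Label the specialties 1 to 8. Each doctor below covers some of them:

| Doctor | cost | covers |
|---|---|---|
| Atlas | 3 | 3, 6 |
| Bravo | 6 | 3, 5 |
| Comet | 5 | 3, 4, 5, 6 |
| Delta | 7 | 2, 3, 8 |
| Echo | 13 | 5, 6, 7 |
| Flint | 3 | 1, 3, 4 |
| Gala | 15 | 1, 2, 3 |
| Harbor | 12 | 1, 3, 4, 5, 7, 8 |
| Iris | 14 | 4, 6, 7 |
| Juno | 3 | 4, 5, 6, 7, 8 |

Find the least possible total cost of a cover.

13

Delta, Flint, Juno together cover every specialty (Delta ∪ Flint ∪ Juno = {1, 2, 3, 4, 5, 6, 7, 8}); total cost 7 + 3 + 3 = 13.
No covering selection has total cost below 13.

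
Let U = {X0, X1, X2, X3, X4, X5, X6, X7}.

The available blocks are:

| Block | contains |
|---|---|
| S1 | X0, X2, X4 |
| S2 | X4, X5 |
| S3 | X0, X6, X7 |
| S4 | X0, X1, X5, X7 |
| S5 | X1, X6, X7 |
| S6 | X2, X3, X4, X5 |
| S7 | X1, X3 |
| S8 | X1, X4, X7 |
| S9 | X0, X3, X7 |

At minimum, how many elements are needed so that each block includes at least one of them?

Take H = {X1, X4, X7}. Each listed block contains at least one of these, so H is a hitting set of size 3.
The blocks S2, S3, S7 are pairwise disjoint, so any hitting set needs a separate element for each — at least 3. Hence 3 is optimal.

3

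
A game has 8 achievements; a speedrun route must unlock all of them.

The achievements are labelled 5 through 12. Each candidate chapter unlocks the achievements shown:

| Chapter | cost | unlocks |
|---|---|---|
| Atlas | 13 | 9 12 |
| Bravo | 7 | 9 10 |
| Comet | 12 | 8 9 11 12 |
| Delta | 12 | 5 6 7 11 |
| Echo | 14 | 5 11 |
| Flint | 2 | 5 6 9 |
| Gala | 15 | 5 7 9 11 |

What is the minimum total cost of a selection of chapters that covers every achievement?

31

Bravo, Comet, Delta together cover every achievement (Bravo ∪ Comet ∪ Delta = {5, 6, 7, 8, 9, 10, 11, 12}); total cost 7 + 12 + 12 = 31.
The greedy pick Flint, Comet, Bravo, Delta costs 33; no covering selection beats 31.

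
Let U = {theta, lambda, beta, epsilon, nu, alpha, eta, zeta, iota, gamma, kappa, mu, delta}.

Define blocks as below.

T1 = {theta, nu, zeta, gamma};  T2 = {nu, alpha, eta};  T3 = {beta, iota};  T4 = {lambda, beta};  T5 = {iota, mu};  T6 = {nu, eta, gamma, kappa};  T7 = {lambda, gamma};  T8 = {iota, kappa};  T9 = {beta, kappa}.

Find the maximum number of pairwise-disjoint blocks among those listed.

4

T2, T5, T7, T9 are pairwise disjoint (T2={nu,alpha,eta}; T5={iota,mu}; T7={lambda,gamma}; T9={beta,kappa}).
Every remaining block overlaps one of these, and no 5 of the listed blocks are pairwise disjoint, so 4 is the maximum.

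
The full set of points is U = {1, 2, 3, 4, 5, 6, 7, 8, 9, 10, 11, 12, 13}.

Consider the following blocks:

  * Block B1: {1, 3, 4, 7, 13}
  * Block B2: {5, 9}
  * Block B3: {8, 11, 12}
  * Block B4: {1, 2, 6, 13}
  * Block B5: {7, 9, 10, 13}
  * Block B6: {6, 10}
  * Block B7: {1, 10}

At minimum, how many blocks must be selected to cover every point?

B1, B2, B3, B4, and B6 cover everything between them: the union {1, 2, 3, 4, 5, 6, 7, 8, 9, 10, 11, 12, 13} is all of U.
No 4 of the 7 blocks cover everything (all 35 combinations miss at least one point), so 5 is optimal.

5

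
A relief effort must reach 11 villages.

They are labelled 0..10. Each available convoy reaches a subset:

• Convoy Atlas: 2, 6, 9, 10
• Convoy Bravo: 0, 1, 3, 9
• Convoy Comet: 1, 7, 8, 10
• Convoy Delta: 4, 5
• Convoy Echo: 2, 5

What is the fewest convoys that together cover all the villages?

Atlas and Bravo and Comet and Delta together: Atlas ∪ Bravo ∪ Comet ∪ Delta = {0, 1, 2, 3, 4, 5, 6, 7, 8, 9, 10} — every village is covered.
Only Bravo contains 0, so Bravo is forced; the remaining 7 villages need at least 3 more convoys (each remaining convoy adds at most 3) — so at least 4 convoys are needed, and 4 is optimal.

4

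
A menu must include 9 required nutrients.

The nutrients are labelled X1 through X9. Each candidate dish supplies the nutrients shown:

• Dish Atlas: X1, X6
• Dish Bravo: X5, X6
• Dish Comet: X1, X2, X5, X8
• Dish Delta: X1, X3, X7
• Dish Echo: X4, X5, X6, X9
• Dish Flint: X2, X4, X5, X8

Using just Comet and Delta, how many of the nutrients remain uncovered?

Union of Comet, Delta = {X1, X2, X3, X5, X7, X8}.
Not covered: X4, X6, X9 — 3 nutrients.

3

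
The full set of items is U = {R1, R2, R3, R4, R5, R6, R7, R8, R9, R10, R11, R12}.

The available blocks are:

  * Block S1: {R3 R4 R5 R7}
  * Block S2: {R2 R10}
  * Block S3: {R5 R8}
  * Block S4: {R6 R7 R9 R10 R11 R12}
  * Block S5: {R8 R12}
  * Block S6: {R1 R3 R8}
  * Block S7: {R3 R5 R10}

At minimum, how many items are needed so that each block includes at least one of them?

3

Take H = {R3, R8, R10}. Each listed block contains at least one of these, so H is a hitting set of size 3.
The blocks S1, S2, S5 are pairwise disjoint, so any hitting set needs a separate item for each — at least 3. Hence 3 is optimal.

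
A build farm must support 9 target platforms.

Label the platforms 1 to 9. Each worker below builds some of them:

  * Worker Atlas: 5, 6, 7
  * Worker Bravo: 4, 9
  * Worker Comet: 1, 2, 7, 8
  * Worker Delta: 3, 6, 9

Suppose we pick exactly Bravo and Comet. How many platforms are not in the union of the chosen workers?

3

Union of Bravo, Comet = {1, 2, 4, 7, 8, 9}.
Not covered: 3, 5, 6 — 3 platforms.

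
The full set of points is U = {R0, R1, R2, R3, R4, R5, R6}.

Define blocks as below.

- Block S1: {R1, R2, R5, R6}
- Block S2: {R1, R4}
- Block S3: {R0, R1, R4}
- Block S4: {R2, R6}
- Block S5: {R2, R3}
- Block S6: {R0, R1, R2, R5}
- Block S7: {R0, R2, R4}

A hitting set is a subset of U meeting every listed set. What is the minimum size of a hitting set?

2

The 2 points {R2, R4} hit every block.
The blocks S3, S5 are pairwise disjoint, so any hitting set needs a separate point for each — at least 2. Hence 2 is optimal.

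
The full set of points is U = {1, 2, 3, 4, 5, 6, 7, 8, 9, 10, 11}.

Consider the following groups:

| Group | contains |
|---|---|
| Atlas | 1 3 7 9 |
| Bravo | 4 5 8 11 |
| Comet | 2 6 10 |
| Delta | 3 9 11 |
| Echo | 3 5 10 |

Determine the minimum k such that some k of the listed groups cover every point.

3

Atlas, Bravo, and Comet cover everything between them: the union {1, 2, 3, 4, 5, 6, 7, 8, 9, 10, 11} is all of U.
Each group has at most 4 points, and 2·4 = 8 < 11 — so at least 3 groups are needed, and 3 is optimal.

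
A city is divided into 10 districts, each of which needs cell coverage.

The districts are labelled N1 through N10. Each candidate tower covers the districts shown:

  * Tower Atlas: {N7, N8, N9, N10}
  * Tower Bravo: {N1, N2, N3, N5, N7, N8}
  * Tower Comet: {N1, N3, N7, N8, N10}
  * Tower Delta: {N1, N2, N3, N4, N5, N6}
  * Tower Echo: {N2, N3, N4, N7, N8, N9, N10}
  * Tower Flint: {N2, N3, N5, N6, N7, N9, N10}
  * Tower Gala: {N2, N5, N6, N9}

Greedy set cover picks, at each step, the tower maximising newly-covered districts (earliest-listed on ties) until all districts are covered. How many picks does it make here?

2

Greedy: pick Echo (covers 7 new) → pick Delta (covers 3 new). Total picks: 2.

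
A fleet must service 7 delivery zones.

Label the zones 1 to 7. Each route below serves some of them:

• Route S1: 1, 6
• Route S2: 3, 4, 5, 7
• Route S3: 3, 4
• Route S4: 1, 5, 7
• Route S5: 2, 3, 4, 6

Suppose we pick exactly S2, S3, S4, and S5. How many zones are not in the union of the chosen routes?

0

Union of S2, S3, S4, S5 = {1, 2, 3, 4, 5, 6, 7} — that's every zone, so 0 are uncovered.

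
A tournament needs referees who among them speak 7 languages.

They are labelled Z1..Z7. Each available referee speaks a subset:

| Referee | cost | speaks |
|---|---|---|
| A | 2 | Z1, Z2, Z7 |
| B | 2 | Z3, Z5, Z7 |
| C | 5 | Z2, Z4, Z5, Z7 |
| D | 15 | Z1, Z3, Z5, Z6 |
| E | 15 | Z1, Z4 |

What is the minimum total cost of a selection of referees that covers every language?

C, D together cover every language (C ∪ D = {Z1, Z2, Z3, Z4, Z5, Z6, Z7}); total cost 5 + 15 = 20.
The greedy pick A, B, C, D costs 24; no covering selection beats 20.

20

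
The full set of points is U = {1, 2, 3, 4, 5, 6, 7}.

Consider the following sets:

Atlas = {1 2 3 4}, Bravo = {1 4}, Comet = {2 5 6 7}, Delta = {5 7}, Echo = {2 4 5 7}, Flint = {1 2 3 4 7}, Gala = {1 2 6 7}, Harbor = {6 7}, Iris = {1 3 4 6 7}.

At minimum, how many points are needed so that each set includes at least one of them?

Take H = {4, 7}. Each listed set contains at least one of these, so H is a hitting set of size 2.
The sets Bravo, Delta are pairwise disjoint, so any hitting set needs a separate point for each — at least 2. Hence 2 is optimal.

2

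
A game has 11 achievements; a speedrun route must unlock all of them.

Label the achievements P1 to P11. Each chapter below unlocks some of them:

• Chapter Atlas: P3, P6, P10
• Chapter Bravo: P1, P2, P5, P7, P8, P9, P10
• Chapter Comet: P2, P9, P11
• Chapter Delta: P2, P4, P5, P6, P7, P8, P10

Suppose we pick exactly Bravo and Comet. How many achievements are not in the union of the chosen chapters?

Union of Bravo, Comet = {P1, P2, P5, P7, P8, P9, P10, P11}.
Not covered: P3, P4, P6 — 3 achievements.

3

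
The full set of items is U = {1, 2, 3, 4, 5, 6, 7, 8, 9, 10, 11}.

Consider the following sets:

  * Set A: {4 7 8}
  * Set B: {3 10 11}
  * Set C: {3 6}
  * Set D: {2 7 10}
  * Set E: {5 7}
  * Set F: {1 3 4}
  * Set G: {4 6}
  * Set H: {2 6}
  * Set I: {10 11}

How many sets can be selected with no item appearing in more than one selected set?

E, F, H, I are pairwise disjoint (E={5,7}; F={1,3,4}; H={2,6}; I={10,11}).
Every remaining set overlaps one of these, and no 5 of the listed sets are pairwise disjoint, so 4 is the maximum.

4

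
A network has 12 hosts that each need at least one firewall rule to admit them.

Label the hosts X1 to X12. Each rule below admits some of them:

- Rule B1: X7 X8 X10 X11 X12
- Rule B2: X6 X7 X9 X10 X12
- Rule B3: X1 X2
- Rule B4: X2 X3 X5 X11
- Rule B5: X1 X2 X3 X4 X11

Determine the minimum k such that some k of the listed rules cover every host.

Take {B1, B2, B4, B5}. Their union is {X1, X2, X3, X4, X5, X6, X7, X8, X9, X10, X11, X12}, which is all 12 hosts.
No 3 of the 5 rules cover everything (all 10 combinations miss at least one host), so 4 is optimal.

4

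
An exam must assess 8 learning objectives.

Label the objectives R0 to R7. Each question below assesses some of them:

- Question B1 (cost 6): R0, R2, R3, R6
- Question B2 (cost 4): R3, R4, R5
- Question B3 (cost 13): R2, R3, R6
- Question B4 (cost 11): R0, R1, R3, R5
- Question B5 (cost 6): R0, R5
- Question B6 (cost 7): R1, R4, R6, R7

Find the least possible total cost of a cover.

B1, B2, B6 together cover every objective (B1 ∪ B2 ∪ B6 = {R0, R1, R2, R3, R4, R5, R6, R7}); total cost 6 + 4 + 7 = 17.
No covering selection has total cost below 17.

17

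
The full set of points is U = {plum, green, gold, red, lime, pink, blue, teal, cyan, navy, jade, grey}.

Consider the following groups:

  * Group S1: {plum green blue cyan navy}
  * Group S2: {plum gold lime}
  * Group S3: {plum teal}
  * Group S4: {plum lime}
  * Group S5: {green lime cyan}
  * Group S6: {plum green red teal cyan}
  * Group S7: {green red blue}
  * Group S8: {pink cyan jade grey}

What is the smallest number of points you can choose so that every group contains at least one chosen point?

3

H = {plum, red, cyan} meets every group (each contains at least one member of H), and |H| = 3.
The groups S2, S7, S8 are pairwise disjoint, so any hitting set needs a separate point for each — at least 3. Hence 3 is optimal.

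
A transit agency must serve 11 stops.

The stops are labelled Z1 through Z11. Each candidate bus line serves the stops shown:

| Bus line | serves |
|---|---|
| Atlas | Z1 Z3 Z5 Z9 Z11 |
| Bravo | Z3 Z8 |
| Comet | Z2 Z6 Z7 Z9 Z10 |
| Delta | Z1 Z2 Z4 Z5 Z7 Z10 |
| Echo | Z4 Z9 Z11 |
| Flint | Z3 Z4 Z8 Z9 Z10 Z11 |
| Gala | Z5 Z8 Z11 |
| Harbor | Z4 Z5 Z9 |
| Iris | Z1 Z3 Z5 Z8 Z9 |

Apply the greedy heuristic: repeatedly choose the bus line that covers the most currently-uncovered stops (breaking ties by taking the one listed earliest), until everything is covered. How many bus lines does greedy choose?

3

Greedy: pick Delta (covers 6 new) → pick Flint (covers 4 new) → pick Comet (covers 1 new). Total picks: 3.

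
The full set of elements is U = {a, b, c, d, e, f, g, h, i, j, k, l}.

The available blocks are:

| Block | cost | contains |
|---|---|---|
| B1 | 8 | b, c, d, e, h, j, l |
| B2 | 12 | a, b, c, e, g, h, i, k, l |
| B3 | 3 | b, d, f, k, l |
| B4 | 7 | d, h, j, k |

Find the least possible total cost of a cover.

B2, B3, B4 together cover every element (B2 ∪ B3 ∪ B4 = {a, b, c, d, e, f, g, h, i, j, k, l}); total cost 12 + 3 + 7 = 22.
The greedy pick B3, B1, B2 costs 23; no covering selection beats 22.

22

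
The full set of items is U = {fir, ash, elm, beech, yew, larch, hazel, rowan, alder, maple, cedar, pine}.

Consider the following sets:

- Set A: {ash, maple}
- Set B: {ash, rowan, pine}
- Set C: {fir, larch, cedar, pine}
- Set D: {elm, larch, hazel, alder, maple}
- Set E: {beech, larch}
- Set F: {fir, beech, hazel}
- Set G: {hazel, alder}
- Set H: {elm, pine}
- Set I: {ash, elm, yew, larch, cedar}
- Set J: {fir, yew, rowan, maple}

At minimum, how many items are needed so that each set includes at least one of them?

4

Take T = {larch, hazel, maple, pine}. Each listed set contains at least one of these, so T is a hitting set of size 4.
The sets A, E, G, H are pairwise disjoint, so any hitting set needs a separate item for each — at least 4. Hence 4 is optimal.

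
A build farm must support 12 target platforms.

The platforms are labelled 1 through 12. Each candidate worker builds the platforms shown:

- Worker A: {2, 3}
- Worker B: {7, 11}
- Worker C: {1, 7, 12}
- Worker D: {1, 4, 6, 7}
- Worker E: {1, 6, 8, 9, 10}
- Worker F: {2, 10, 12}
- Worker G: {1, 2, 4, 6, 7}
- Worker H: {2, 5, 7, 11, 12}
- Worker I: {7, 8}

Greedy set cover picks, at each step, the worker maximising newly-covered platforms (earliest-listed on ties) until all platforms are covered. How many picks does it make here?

4

Greedy: pick E (covers 5 new) → pick H (covers 5 new) → pick A (covers 1 new) → pick D (covers 1 new). Total picks: 4.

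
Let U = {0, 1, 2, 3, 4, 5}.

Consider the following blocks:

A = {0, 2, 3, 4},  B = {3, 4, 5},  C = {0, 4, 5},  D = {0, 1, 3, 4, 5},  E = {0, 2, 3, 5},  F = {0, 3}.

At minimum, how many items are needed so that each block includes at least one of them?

2

Take H = {3, 5}. Each listed block contains at least one of these, so H is a hitting set of size 2.
No single item lies in every block, so at least 2 are needed and 2 is optimal.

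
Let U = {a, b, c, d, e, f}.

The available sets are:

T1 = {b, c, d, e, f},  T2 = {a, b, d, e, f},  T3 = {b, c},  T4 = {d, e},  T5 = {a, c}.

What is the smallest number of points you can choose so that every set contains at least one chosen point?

The 2 points {c, d} hit every set.
The sets T4, T5 are pairwise disjoint, so any hitting set needs a separate point for each — at least 2. Hence 2 is optimal.

2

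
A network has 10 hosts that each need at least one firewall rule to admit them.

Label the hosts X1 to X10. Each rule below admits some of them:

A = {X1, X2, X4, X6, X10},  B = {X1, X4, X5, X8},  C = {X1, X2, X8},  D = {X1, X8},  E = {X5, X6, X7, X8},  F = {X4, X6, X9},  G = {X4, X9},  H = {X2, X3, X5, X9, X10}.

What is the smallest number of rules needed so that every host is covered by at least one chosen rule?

Take {B, E, H}. Their union is {X1, X2, X3, X4, X5, X6, X7, X8, X9, X10}, which is all 10 hosts.
Only H contains X3, so H is forced; the remaining 5 hosts need at least 2 more rules (each remaining rule adds at most 3) — so at least 3 rules are needed, and 3 is optimal.

3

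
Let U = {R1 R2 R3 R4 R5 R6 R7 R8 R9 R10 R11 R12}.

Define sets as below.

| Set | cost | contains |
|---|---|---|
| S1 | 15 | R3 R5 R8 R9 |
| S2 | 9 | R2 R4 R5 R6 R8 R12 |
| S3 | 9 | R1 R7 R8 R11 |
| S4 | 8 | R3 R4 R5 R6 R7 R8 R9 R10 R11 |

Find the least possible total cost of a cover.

26

S2, S3, S4 together cover every element (S2 ∪ S3 ∪ S4 = {R1, R2, R3, R4, R5, R6, R7, R8, R9, R10, R11, R12}); total cost 9 + 9 + 8 = 26.
No covering selection has total cost below 26.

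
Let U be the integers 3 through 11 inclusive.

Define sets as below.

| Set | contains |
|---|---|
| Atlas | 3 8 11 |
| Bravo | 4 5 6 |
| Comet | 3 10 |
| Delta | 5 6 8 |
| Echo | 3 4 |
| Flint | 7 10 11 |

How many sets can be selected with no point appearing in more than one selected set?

Delta, Echo, Flint are pairwise disjoint (Delta={5,6,8}; Echo={3,4}; Flint={7,10,11}).
Every remaining set overlaps one of these, and no 4 of the listed sets are pairwise disjoint, so 3 is the maximum.

3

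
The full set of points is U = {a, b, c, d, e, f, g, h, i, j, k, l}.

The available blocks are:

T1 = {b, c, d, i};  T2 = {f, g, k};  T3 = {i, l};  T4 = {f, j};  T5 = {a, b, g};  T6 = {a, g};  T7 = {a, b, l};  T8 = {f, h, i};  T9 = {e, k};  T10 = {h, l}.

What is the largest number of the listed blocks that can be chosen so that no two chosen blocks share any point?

T1, T4, T6, T9, T10 are pairwise disjoint (T1={b,c,d,i}; T4={f,j}; T6={a,g}; T9={e,k}; T10={h,l}).
Every remaining block overlaps one of these, and no 6 of the listed blocks are pairwise disjoint, so 5 is the maximum.

5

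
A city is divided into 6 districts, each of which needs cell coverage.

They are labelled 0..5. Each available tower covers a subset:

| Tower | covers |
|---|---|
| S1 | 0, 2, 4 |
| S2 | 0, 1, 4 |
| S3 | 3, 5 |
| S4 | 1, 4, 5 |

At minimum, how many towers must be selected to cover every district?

Take {S1, S2, S3}. Their union is {0, 1, 2, 3, 4, 5}, which is all 6 districts.
Only S1 contains 2, so S1 is forced; the remaining 3 districts need at least 2 more towers (each remaining tower adds at most 2) — so at least 3 towers are needed, and 3 is optimal.

3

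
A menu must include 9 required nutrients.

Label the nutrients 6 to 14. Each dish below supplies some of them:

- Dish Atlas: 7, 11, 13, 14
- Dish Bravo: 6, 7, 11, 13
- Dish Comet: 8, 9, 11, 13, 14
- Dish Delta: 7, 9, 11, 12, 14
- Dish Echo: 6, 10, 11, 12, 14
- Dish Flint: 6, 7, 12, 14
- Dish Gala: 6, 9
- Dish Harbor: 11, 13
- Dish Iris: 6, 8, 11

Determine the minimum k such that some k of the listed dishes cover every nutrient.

3

Take {Comet, Echo, Flint}. Their union is {6, 7, 8, 9, 10, 11, 12, 13, 14}, which is all 9 nutrients.
Only Echo contains 10, so Echo is forced; the remaining 4 nutrients need at least 2 more dishes (each remaining dish adds at most 3) — so at least 3 dishes are needed, and 3 is optimal.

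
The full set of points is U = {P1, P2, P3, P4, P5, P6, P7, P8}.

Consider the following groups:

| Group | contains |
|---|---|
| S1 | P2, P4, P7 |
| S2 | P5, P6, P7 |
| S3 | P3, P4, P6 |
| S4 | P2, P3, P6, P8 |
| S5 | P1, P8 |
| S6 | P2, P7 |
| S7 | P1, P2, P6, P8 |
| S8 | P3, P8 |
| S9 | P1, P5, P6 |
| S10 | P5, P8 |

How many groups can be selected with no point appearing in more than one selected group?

S3, S6, S10 are pairwise disjoint (S3={P3,P4,P6}; S6={P2,P7}; S10={P5,P8}).
Every remaining group overlaps one of these, and no 4 of the listed groups are pairwise disjoint, so 3 is the maximum.

3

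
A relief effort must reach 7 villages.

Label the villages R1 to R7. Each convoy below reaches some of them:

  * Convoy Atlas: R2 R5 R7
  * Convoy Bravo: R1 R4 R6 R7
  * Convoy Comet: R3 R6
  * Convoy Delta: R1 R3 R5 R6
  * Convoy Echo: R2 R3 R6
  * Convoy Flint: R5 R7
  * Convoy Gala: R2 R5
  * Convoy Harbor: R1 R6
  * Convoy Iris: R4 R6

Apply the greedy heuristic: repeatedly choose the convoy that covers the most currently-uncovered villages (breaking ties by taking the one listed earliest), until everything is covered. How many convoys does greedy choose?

3

Greedy: pick Bravo (covers 4 new) → pick Atlas (covers 2 new) → pick Comet (covers 1 new). Total picks: 3.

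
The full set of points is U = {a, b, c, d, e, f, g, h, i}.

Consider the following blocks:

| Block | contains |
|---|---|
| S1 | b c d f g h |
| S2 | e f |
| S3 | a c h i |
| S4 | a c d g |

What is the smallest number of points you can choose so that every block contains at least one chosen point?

Take T = {c, e}. Each listed block contains at least one of these, so T is a hitting set of size 2.
The blocks S2, S3 are pairwise disjoint, so any hitting set needs a separate point for each — at least 2. Hence 2 is optimal.

2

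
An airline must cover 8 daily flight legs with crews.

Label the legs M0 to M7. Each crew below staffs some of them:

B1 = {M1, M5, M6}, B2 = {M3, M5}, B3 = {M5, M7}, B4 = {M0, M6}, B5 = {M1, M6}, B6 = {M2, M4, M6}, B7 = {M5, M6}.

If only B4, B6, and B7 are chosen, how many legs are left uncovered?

Union of B4, B6, B7 = {M0, M2, M4, M5, M6}.
Not covered: M1, M3, M7 — 3 legs.

3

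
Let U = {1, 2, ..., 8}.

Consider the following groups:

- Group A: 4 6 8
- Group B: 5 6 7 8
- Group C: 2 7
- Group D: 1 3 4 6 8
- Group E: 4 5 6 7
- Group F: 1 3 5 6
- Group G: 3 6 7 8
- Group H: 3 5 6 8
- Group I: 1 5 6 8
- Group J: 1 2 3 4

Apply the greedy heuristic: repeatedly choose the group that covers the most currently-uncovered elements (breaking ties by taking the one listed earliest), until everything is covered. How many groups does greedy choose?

Greedy: pick D (covers 5 new) → pick B (covers 2 new) → pick C (covers 1 new). Total picks: 3.
(The true minimum cover uses only 2 groups, so greedy is not optimal here.)

3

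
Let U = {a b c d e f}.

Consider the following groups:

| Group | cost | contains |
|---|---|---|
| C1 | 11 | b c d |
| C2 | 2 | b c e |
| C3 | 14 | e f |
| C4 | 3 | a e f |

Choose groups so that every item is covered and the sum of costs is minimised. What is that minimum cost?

14

C1, C4 together cover every item (C1 ∪ C4 = {a, b, c, d, e, f}); total cost 11 + 3 = 14.
The greedy pick C2, C4, C1 costs 16; no covering selection beats 14.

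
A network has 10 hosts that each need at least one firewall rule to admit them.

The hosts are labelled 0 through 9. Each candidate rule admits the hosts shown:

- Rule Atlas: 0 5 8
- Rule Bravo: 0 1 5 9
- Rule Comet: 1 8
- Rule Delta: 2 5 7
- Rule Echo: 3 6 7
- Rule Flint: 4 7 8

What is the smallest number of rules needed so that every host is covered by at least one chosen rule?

Take {Bravo, Delta, Echo, Flint}. Their union is {0, 1, 2, 3, 4, 5, 6, 7, 8, 9}, which is all 10 hosts.
Only Delta contains 2, so Delta is forced; the remaining 7 hosts need at least 3 more rules (each remaining rule adds at most 3) — so at least 4 rules are needed, and 4 is optimal.

4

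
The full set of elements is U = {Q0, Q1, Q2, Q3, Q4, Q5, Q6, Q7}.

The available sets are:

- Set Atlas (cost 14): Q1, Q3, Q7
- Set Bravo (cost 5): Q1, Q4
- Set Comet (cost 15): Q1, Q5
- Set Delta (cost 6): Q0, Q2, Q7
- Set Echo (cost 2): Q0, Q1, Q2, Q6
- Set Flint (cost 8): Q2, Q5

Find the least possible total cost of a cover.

29

Atlas, Bravo, Echo, Flint together cover every element (Atlas ∪ Bravo ∪ Echo ∪ Flint = {Q0, Q1, Q2, Q3, Q4, Q5, Q6, Q7}); total cost 14 + 5 + 2 + 8 = 29.
The greedy pick Echo, Bravo, Delta, Flint, Atlas costs 35; no covering selection beats 29.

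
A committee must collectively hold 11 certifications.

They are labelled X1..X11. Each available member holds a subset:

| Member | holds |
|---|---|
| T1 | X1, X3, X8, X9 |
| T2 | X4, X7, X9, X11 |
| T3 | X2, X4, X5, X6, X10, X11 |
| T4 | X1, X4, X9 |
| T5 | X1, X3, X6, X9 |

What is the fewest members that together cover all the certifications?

3

T1 and T2 and T3 together: T1 ∪ T2 ∪ T3 = {X1, X2, X3, X4, X5, X6, X7, X8, X9, X10, X11} — every certification is covered.
Only T3 contains X2, so T3 is forced; the remaining 5 certifications need at least 2 more members (each remaining member adds at most 4) — so at least 3 members are needed, and 3 is optimal.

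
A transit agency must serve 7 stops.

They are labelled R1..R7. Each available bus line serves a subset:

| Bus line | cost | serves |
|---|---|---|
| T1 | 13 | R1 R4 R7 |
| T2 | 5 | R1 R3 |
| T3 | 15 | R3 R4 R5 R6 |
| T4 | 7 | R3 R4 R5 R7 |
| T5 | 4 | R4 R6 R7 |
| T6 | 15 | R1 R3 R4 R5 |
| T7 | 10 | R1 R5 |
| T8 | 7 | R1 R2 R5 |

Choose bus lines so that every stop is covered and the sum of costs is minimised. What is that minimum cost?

T2, T5, T8 together cover every stop (T2 ∪ T5 ∪ T8 = {R1, R2, R3, R4, R5, R6, R7}); total cost 5 + 4 + 7 = 16.
No covering selection has total cost below 16.

16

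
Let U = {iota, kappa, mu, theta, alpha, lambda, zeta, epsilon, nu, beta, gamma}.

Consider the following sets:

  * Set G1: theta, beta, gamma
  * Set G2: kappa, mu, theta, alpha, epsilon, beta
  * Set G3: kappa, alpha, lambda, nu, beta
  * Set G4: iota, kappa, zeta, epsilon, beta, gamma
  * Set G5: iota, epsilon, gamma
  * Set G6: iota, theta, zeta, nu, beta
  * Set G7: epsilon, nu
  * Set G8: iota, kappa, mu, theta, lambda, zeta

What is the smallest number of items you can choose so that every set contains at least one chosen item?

3

Take H = {theta, lambda, epsilon}. Each listed set contains at least one of these, so H is a hitting set of size 3.
No choice of 2 items meets every set, so 3 is the minimum.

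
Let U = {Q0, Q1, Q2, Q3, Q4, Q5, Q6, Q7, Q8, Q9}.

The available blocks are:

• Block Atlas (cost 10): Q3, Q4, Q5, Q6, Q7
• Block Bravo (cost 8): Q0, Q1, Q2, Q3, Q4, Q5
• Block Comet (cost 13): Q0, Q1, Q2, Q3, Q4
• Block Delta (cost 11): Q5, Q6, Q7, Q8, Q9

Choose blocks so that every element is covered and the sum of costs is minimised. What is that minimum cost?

Bravo, Delta together cover every element (Bravo ∪ Delta = {Q0, Q1, Q2, Q3, Q4, Q5, Q6, Q7, Q8, Q9}); total cost 8 + 11 = 19.
No covering selection has total cost below 19.

19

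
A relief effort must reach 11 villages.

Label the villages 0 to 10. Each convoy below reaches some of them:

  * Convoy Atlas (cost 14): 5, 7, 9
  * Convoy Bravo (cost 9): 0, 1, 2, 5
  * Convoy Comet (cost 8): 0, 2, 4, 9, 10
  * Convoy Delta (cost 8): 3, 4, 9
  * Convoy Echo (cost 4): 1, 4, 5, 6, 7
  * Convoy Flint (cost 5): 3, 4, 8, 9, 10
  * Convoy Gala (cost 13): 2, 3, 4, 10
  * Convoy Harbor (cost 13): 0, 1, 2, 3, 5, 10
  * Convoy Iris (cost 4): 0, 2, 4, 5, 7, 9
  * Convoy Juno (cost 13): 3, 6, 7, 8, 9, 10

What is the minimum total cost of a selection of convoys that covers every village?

Echo, Flint, Iris together cover every village (Echo ∪ Flint ∪ Iris = {0, 1, 2, 3, 4, 5, 6, 7, 8, 9, 10}); total cost 4 + 5 + 4 = 13.
No covering selection has total cost below 13.

13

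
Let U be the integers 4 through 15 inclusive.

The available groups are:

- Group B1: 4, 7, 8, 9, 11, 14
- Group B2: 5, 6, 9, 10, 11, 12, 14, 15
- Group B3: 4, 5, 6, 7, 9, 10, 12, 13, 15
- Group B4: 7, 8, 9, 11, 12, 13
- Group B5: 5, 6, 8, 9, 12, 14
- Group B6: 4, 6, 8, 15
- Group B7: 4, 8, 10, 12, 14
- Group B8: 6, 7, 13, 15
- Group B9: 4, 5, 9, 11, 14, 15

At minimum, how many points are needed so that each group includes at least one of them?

Take H = {8, 15}. Each listed group contains at least one of these, so H is a hitting set of size 2.
The groups B7, B8 are pairwise disjoint, so any hitting set needs a separate point for each — at least 2. Hence 2 is optimal.

2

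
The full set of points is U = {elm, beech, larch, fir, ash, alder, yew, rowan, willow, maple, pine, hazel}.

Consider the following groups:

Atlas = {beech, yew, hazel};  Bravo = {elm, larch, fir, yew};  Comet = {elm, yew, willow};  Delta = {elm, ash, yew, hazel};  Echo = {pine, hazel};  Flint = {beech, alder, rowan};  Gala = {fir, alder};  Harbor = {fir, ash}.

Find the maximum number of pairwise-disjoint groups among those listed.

Comet, Echo, Flint, Harbor are pairwise disjoint (Comet={elm,yew,willow}; Echo={pine,hazel}; Flint={beech,alder,rowan}; Harbor={fir,ash}).
Every remaining group overlaps one of these, and no 5 of the listed groups are pairwise disjoint, so 4 is the maximum.

4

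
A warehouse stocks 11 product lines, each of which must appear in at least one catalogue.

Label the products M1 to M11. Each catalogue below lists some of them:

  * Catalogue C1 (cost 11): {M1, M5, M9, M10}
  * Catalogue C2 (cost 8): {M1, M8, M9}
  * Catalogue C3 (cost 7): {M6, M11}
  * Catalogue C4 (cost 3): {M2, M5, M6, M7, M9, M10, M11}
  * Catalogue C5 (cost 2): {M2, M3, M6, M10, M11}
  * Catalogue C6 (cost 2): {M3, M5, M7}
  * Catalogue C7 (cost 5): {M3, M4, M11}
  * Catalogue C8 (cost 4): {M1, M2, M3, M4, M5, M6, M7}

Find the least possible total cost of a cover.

14

C2, C5, C8 together cover every product (C2 ∪ C5 ∪ C8 = {M1, M2, M3, M4, M5, M6, M7, M8, M9, M10, M11}); total cost 8 + 2 + 4 = 14.
The greedy pick C5, C4, C8, C2 costs 17; no covering selection beats 14.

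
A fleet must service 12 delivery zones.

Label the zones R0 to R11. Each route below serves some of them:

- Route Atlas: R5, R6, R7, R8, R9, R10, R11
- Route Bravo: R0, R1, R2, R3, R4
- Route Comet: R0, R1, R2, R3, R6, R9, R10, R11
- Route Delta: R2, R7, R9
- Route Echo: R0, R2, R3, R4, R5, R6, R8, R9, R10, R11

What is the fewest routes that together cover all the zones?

Take {Atlas, Bravo}. Their union is {R0, R1, R2, R3, R4, R5, R6, R7, R8, R9, R10, R11}, which is all 12 zones.
No single route has all 12 zones (the largest, Echo, has 10), so 2 is optimal.

2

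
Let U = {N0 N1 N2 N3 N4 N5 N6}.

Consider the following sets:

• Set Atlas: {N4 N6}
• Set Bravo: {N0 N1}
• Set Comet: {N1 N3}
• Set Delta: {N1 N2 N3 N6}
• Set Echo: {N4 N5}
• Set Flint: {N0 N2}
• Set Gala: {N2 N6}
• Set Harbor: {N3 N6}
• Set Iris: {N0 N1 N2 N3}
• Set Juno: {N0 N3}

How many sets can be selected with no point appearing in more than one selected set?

3

Comet, Echo, Flint are pairwise disjoint (Comet={N1,N3}; Echo={N4,N5}; Flint={N0,N2}).
Every remaining set overlaps one of these, and no 4 of the listed sets are pairwise disjoint, so 3 is the maximum.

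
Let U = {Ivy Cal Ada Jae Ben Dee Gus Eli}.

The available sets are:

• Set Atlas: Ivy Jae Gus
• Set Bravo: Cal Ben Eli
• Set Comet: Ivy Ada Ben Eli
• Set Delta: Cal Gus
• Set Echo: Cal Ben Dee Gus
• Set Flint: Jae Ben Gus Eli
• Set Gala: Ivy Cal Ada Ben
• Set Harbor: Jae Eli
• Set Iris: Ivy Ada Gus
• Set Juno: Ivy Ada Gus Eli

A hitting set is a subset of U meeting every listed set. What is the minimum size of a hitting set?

3

The 3 items {Ivy, Cal, Eli} hit every set.
No choice of 2 items meets every set, so 3 is the minimum.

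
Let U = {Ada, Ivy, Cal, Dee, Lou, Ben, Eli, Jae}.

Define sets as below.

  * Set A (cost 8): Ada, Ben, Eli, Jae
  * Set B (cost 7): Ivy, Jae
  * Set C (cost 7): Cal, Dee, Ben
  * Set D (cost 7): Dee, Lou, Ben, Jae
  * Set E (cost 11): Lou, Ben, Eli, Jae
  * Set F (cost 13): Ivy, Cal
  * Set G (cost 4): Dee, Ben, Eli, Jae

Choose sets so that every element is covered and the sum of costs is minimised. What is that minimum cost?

A, D, F together cover every element (A ∪ D ∪ F = {Ada, Ivy, Cal, Dee, Lou, Ben, Eli, Jae}); total cost 8 + 7 + 13 = 28.
The greedy pick G, F, D, A costs 32; no covering selection beats 28.

28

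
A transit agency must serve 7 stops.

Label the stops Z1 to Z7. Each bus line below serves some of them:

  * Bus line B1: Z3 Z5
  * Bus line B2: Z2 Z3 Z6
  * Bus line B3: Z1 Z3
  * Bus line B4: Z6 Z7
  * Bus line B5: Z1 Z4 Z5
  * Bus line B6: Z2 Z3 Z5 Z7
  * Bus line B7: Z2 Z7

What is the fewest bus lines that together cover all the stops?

3

Take {B2, B5, B6}. Their union is {Z1, Z2, Z3, Z4, Z5, Z6, Z7}, which is all 7 stops.
Only B5 contains Z4, so B5 is forced; the remaining 4 stops need at least 2 more bus lines (each remaining bus line adds at most 3) — so at least 3 bus lines are needed, and 3 is optimal.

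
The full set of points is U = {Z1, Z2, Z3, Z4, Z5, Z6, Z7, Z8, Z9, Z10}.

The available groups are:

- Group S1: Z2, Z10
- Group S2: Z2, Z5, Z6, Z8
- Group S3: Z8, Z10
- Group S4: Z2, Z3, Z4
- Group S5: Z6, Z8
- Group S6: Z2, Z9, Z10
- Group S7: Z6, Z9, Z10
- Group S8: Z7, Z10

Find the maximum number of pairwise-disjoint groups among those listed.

S4, S5, S8 are pairwise disjoint (S4={Z2,Z3,Z4}; S5={Z6,Z8}; S8={Z7,Z10}).
Every remaining group overlaps one of these, and no 4 of the listed groups are pairwise disjoint, so 3 is the maximum.

3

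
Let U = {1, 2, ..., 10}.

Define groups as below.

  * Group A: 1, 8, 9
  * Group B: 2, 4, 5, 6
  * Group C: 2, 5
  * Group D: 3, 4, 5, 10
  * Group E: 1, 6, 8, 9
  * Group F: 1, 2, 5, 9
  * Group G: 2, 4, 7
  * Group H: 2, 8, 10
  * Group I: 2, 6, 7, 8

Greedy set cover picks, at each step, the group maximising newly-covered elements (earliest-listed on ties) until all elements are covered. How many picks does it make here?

Greedy: pick B (covers 4 new) → pick A (covers 3 new) → pick D (covers 2 new) → pick G (covers 1 new). Total picks: 4.
(The true minimum cover uses only 3 groups, so greedy is not optimal here.)

4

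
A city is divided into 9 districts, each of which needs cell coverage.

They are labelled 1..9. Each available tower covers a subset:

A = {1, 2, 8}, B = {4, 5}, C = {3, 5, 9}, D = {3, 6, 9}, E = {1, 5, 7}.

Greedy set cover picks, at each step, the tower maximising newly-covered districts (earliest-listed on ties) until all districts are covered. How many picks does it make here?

Greedy: pick A (covers 3 new) → pick C (covers 3 new) → pick B (covers 1 new) → pick D (covers 1 new) → pick E (covers 1 new). Total picks: 5.
(The true minimum cover uses only 4 towers, so greedy is not optimal here.)

5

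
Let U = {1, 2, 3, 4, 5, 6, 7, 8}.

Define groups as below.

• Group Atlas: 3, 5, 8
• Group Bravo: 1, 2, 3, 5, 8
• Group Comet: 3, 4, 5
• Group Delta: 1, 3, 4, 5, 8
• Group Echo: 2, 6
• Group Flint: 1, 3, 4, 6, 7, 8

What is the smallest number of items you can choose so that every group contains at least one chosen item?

2

Take H = {2, 3}. Each listed group contains at least one of these, so H is a hitting set of size 2.
The groups Delta, Echo are pairwise disjoint, so any hitting set needs a separate item for each — at least 2. Hence 2 is optimal.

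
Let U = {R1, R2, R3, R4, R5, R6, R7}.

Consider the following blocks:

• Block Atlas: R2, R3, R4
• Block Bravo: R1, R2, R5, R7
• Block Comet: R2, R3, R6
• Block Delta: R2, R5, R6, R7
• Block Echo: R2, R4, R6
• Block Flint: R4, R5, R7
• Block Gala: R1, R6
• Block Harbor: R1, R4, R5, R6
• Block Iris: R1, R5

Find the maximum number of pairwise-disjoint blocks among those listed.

2

Echo, Iris are pairwise disjoint (Echo={R2,R4,R6}; Iris={R1,R5}).
Every remaining block overlaps one of these, and no 3 of the listed blocks are pairwise disjoint, so 2 is the maximum.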